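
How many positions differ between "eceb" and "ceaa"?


Comparing "eceb" and "ceaa" position by position:
  Position 0: 'e' vs 'c' => DIFFER
  Position 1: 'c' vs 'e' => DIFFER
  Position 2: 'e' vs 'a' => DIFFER
  Position 3: 'b' vs 'a' => DIFFER
Positions that differ: 4

4


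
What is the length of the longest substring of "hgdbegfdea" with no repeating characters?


Input: "hgdbegfdea"
Sliding window (track last position of each char):
  Position 0 ('h'): window [0,0] length 1 -- new best
  Position 1 ('g'): window [0,1] length 2 -- new best
  Position 2 ('d'): window [0,2] length 3 -- new best
  Position 3 ('b'): window [0,3] length 4 -- new best
  Position 4 ('e'): window [0,4] length 5 -- new best
  Position 5 ('g'): repeat (last at 1), move window start to 2
  Position 5 ('g'): window [2,5] length 4
  Position 6 ('f'): window [2,6] length 5
  Position 7 ('d'): repeat (last at 2), move window start to 3
  Position 7 ('d'): window [3,7] length 5
  Position 8 ('e'): repeat (last at 4), move window start to 5
  Position 8 ('e'): window [5,8] length 4
  Position 9 ('a'): window [5,9] length 5
Longest substring with no repeats: "hgdbe" with length 5

5


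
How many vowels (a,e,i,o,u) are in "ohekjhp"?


Input: ohekjhp
Checking each character:
  'o' at position 0: vowel (running total: 1)
  'h' at position 1: consonant
  'e' at position 2: vowel (running total: 2)
  'k' at position 3: consonant
  'j' at position 4: consonant
  'h' at position 5: consonant
  'p' at position 6: consonant
Total vowels: 2

2


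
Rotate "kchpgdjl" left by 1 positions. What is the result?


Input: "kchpgdjl", rotate left by 1
First 1 characters: "k"
Remaining characters: "chpgdjl"
Concatenate remaining + first: "chpgdjl" + "k" = "chpgdjlk"

chpgdjlk


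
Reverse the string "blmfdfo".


Input: blmfdfo
Reading characters right to left:
  Position 6: 'o'
  Position 5: 'f'
  Position 4: 'd'
  Position 3: 'f'
  Position 2: 'm'
  Position 1: 'l'
  Position 0: 'b'
Reversed: ofdfmlb

ofdfmlb


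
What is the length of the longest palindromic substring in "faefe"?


Input: "faefe"
Checking substrings for palindromes:
  [2:5] "efe" (len 3) => palindrome
Longest palindromic substring: "efe" with length 3

3


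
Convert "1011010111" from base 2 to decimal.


Input: "1011010111" in base 2
Positional expansion:
  Digit '1' (value 1) x 2^9 = 512
  Digit '0' (value 0) x 2^8 = 0
  Digit '1' (value 1) x 2^7 = 128
  Digit '1' (value 1) x 2^6 = 64
  Digit '0' (value 0) x 2^5 = 0
  Digit '1' (value 1) x 2^4 = 16
  Digit '0' (value 0) x 2^3 = 0
  Digit '1' (value 1) x 2^2 = 4
  Digit '1' (value 1) x 2^1 = 2
  Digit '1' (value 1) x 2^0 = 1
Sum = 727

727


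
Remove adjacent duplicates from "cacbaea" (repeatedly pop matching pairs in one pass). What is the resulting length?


Input: cacbaea
Stack-based adjacent duplicate removal:
  Read 'c': push. Stack: c
  Read 'a': push. Stack: ca
  Read 'c': push. Stack: cac
  Read 'b': push. Stack: cacb
  Read 'a': push. Stack: cacba
  Read 'e': push. Stack: cacbae
  Read 'a': push. Stack: cacbaea
Final stack: "cacbaea" (length 7)

7


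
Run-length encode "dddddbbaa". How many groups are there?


Input: dddddbbaa
Scanning for consecutive runs:
  Group 1: 'd' x 5 (positions 0-4)
  Group 2: 'b' x 2 (positions 5-6)
  Group 3: 'a' x 2 (positions 7-8)
Total groups: 3

3


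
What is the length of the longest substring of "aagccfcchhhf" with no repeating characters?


Input: "aagccfcchhhf"
Sliding window (track last position of each char):
  Position 0 ('a'): window [0,0] length 1 -- new best
  Position 1 ('a'): repeat (last at 0), move window start to 1
  Position 1 ('a'): window [1,1] length 1
  Position 2 ('g'): window [1,2] length 2 -- new best
  Position 3 ('c'): window [1,3] length 3 -- new best
  Position 4 ('c'): repeat (last at 3), move window start to 4
  Position 4 ('c'): window [4,4] length 1
  Position 5 ('f'): window [4,5] length 2
  Position 6 ('c'): repeat (last at 4), move window start to 5
  Position 6 ('c'): window [5,6] length 2
  Position 7 ('c'): repeat (last at 6), move window start to 7
  Position 7 ('c'): window [7,7] length 1
  Position 8 ('h'): window [7,8] length 2
  Position 9 ('h'): repeat (last at 8), move window start to 9
  Position 9 ('h'): window [9,9] length 1
  Position 10 ('h'): repeat (last at 9), move window start to 10
  Position 10 ('h'): window [10,10] length 1
  Position 11 ('f'): window [10,11] length 2
Longest substring with no repeats: "agc" with length 3

3


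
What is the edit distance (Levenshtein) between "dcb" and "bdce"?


Computing edit distance: "dcb" -> "bdce"
DP table:
           b    d    c    e
      0    1    2    3    4
  d   1    1    1    2    3
  c   2    2    2    1    2
  b   3    2    3    2    2
Edit distance = dp[3][4] = 2

2


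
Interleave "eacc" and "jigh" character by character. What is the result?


Interleaving "eacc" and "jigh":
  Position 0: 'e' from first, 'j' from second => "ej"
  Position 1: 'a' from first, 'i' from second => "ai"
  Position 2: 'c' from first, 'g' from second => "cg"
  Position 3: 'c' from first, 'h' from second => "ch"
Result: ejaicgch

ejaicgch


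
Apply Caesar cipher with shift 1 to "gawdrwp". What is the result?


Caesar cipher: shift "gawdrwp" by 1
  'g' (pos 6) + 1 = pos 7 = 'h'
  'a' (pos 0) + 1 = pos 1 = 'b'
  'w' (pos 22) + 1 = pos 23 = 'x'
  'd' (pos 3) + 1 = pos 4 = 'e'
  'r' (pos 17) + 1 = pos 18 = 's'
  'w' (pos 22) + 1 = pos 23 = 'x'
  'p' (pos 15) + 1 = pos 16 = 'q'
Result: hbxesxq

hbxesxq


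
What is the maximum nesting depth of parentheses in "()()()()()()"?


Input: "()()()()()()"
Tracking depth:
  Position 0 '(': depth becomes 1
  Position 1 ')': depth becomes 0
  Position 2 '(': depth becomes 1
  Position 3 ')': depth becomes 0
  Position 4 '(': depth becomes 1
  Position 5 ')': depth becomes 0
  Position 6 '(': depth becomes 1
  Position 7 ')': depth becomes 0
  Position 8 '(': depth becomes 1
  Position 9 ')': depth becomes 0
  Position 10 '(': depth becomes 1
  Position 11 ')': depth becomes 0
Maximum depth reached: 1

1


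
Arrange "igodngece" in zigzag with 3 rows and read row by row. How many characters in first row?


Zigzag "igodngece" into 3 rows:
Placing characters:
  'i' => row 0
  'g' => row 1
  'o' => row 2
  'd' => row 1
  'n' => row 0
  'g' => row 1
  'e' => row 2
  'c' => row 1
  'e' => row 0
Rows:
  Row 0: "ine"
  Row 1: "gdgc"
  Row 2: "oe"
First row length: 3

3


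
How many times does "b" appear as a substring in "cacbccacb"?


Searching for "b" in "cacbccacb"
Scanning each position:
  Position 0: "c" => no
  Position 1: "a" => no
  Position 2: "c" => no
  Position 3: "b" => MATCH
  Position 4: "c" => no
  Position 5: "c" => no
  Position 6: "a" => no
  Position 7: "c" => no
  Position 8: "b" => MATCH
Total occurrences: 2

2


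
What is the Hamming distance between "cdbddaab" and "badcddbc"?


Comparing "cdbddaab" and "badcddbc" position by position:
  Position 0: 'c' vs 'b' => differ
  Position 1: 'd' vs 'a' => differ
  Position 2: 'b' vs 'd' => differ
  Position 3: 'd' vs 'c' => differ
  Position 4: 'd' vs 'd' => same
  Position 5: 'a' vs 'd' => differ
  Position 6: 'a' vs 'b' => differ
  Position 7: 'b' vs 'c' => differ
Total differences (Hamming distance): 7

7


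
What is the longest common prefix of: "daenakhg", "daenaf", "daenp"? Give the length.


Words: daenakhg, daenaf, daenp
  Position 0: all 'd' => match
  Position 1: all 'a' => match
  Position 2: all 'e' => match
  Position 3: all 'n' => match
  Position 4: ('a', 'a', 'p') => mismatch, stop
LCP = "daen" (length 4)

4


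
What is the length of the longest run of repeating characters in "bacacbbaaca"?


Input: "bacacbbaaca"
Scanning for longest run:
  Position 1 ('a'): new char, reset run to 1
  Position 2 ('c'): new char, reset run to 1
  Position 3 ('a'): new char, reset run to 1
  Position 4 ('c'): new char, reset run to 1
  Position 5 ('b'): new char, reset run to 1
  Position 6 ('b'): continues run of 'b', length=2
  Position 7 ('a'): new char, reset run to 1
  Position 8 ('a'): continues run of 'a', length=2
  Position 9 ('c'): new char, reset run to 1
  Position 10 ('a'): new char, reset run to 1
Longest run: 'b' with length 2

2


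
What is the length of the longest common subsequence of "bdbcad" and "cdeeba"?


LCS of "bdbcad" and "cdeeba"
DP table:
           c    d    e    e    b    a
      0    0    0    0    0    0    0
  b   0    0    0    0    0    1    1
  d   0    0    1    1    1    1    1
  b   0    0    1    1    1    2    2
  c   0    1    1    1    1    2    2
  a   0    1    1    1    1    2    3
  d   0    1    2    2    2    2    3
LCS length = dp[6][6] = 3

3


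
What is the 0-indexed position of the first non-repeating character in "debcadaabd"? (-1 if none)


Input: debcadaabd
Character frequencies:
  'a': 3
  'b': 2
  'c': 1
  'd': 3
  'e': 1
Scanning left to right for freq == 1:
  Position 0 ('d'): freq=3, skip
  Position 1 ('e'): unique! => answer = 1

1


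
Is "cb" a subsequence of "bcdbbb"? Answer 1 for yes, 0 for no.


Check if "cb" is a subsequence of "bcdbbb"
Greedy scan:
  Position 0 ('b'): no match needed
  Position 1 ('c'): matches sub[0] = 'c'
  Position 2 ('d'): no match needed
  Position 3 ('b'): matches sub[1] = 'b'
  Position 4 ('b'): no match needed
  Position 5 ('b'): no match needed
All 2 characters matched => is a subsequence

1


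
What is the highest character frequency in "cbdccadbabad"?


Input: cbdccadbabad
Character counts:
  'a': 3
  'b': 3
  'c': 3
  'd': 3
Maximum frequency: 3

3


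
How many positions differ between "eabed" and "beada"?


Comparing "eabed" and "beada" position by position:
  Position 0: 'e' vs 'b' => DIFFER
  Position 1: 'a' vs 'e' => DIFFER
  Position 2: 'b' vs 'a' => DIFFER
  Position 3: 'e' vs 'd' => DIFFER
  Position 4: 'd' vs 'a' => DIFFER
Positions that differ: 5

5


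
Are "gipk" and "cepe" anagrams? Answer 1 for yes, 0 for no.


Strings: "gipk", "cepe"
Sorted first:  gikp
Sorted second: ceep
Differ at position 0: 'g' vs 'c' => not anagrams

0


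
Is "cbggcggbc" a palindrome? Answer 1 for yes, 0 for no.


Input: cbggcggbc
Reversed: cbggcggbc
  Compare pos 0 ('c') with pos 8 ('c'): match
  Compare pos 1 ('b') with pos 7 ('b'): match
  Compare pos 2 ('g') with pos 6 ('g'): match
  Compare pos 3 ('g') with pos 5 ('g'): match
Result: palindrome

1


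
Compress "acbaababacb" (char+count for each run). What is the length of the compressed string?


Input: acbaababacb
Runs:
  'a' x 1 => "a1"
  'c' x 1 => "c1"
  'b' x 1 => "b1"
  'a' x 2 => "a2"
  'b' x 1 => "b1"
  'a' x 1 => "a1"
  'b' x 1 => "b1"
  'a' x 1 => "a1"
  'c' x 1 => "c1"
  'b' x 1 => "b1"
Compressed: "a1c1b1a2b1a1b1a1c1b1"
Compressed length: 20

20


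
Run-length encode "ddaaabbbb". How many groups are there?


Input: ddaaabbbb
Scanning for consecutive runs:
  Group 1: 'd' x 2 (positions 0-1)
  Group 2: 'a' x 3 (positions 2-4)
  Group 3: 'b' x 4 (positions 5-8)
Total groups: 3

3


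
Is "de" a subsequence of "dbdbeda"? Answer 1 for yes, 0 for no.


Check if "de" is a subsequence of "dbdbeda"
Greedy scan:
  Position 0 ('d'): matches sub[0] = 'd'
  Position 1 ('b'): no match needed
  Position 2 ('d'): no match needed
  Position 3 ('b'): no match needed
  Position 4 ('e'): matches sub[1] = 'e'
  Position 5 ('d'): no match needed
  Position 6 ('a'): no match needed
All 2 characters matched => is a subsequence

1


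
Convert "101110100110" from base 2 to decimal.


Input: "101110100110" in base 2
Positional expansion:
  Digit '1' (value 1) x 2^11 = 2048
  Digit '0' (value 0) x 2^10 = 0
  Digit '1' (value 1) x 2^9 = 512
  Digit '1' (value 1) x 2^8 = 256
  Digit '1' (value 1) x 2^7 = 128
  Digit '0' (value 0) x 2^6 = 0
  Digit '1' (value 1) x 2^5 = 32
  Digit '0' (value 0) x 2^4 = 0
  Digit '0' (value 0) x 2^3 = 0
  Digit '1' (value 1) x 2^2 = 4
  Digit '1' (value 1) x 2^1 = 2
  Digit '0' (value 0) x 2^0 = 0
Sum = 2982

2982


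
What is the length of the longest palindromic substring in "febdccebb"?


Input: "febdccebb"
Checking substrings for palindromes:
  [4:6] "cc" (len 2) => palindrome
  [7:9] "bb" (len 2) => palindrome
Longest palindromic substring: "cc" with length 2

2


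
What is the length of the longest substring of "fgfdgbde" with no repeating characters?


Input: "fgfdgbde"
Sliding window (track last position of each char):
  Position 0 ('f'): window [0,0] length 1 -- new best
  Position 1 ('g'): window [0,1] length 2 -- new best
  Position 2 ('f'): repeat (last at 0), move window start to 1
  Position 2 ('f'): window [1,2] length 2
  Position 3 ('d'): window [1,3] length 3 -- new best
  Position 4 ('g'): repeat (last at 1), move window start to 2
  Position 4 ('g'): window [2,4] length 3
  Position 5 ('b'): window [2,5] length 4 -- new best
  Position 6 ('d'): repeat (last at 3), move window start to 4
  Position 6 ('d'): window [4,6] length 3
  Position 7 ('e'): window [4,7] length 4
Longest substring with no repeats: "fdgb" with length 4

4


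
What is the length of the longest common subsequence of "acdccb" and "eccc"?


LCS of "acdccb" and "eccc"
DP table:
           e    c    c    c
      0    0    0    0    0
  a   0    0    0    0    0
  c   0    0    1    1    1
  d   0    0    1    1    1
  c   0    0    1    2    2
  c   0    0    1    2    3
  b   0    0    1    2    3
LCS length = dp[6][4] = 3

3


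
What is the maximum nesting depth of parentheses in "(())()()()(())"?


Input: "(())()()()(())"
Tracking depth:
  Position 0 '(': depth becomes 1
  Position 1 '(': depth becomes 2
  Position 2 ')': depth becomes 1
  Position 3 ')': depth becomes 0
  Position 4 '(': depth becomes 1
  Position 5 ')': depth becomes 0
  Position 6 '(': depth becomes 1
  Position 7 ')': depth becomes 0
  Position 8 '(': depth becomes 1
  Position 9 ')': depth becomes 0
  Position 10 '(': depth becomes 1
  Position 11 '(': depth becomes 2
  Position 12 ')': depth becomes 1
  Position 13 ')': depth becomes 0
Maximum depth reached: 2

2


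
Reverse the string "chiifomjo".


Input: chiifomjo
Reading characters right to left:
  Position 8: 'o'
  Position 7: 'j'
  Position 6: 'm'
  Position 5: 'o'
  Position 4: 'f'
  Position 3: 'i'
  Position 2: 'i'
  Position 1: 'h'
  Position 0: 'c'
Reversed: ojmofiihc

ojmofiihc


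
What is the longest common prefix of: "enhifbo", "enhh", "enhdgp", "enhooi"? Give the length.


Words: enhifbo, enhh, enhdgp, enhooi
  Position 0: all 'e' => match
  Position 1: all 'n' => match
  Position 2: all 'h' => match
  Position 3: ('i', 'h', 'd', 'o') => mismatch, stop
LCP = "enh" (length 3)

3


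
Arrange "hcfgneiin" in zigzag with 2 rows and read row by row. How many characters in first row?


Zigzag "hcfgneiin" into 2 rows:
Placing characters:
  'h' => row 0
  'c' => row 1
  'f' => row 0
  'g' => row 1
  'n' => row 0
  'e' => row 1
  'i' => row 0
  'i' => row 1
  'n' => row 0
Rows:
  Row 0: "hfnin"
  Row 1: "cgei"
First row length: 5

5


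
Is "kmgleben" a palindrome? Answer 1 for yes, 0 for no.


Input: kmgleben
Reversed: nebelgmk
  Compare pos 0 ('k') with pos 7 ('n'): MISMATCH
  Compare pos 1 ('m') with pos 6 ('e'): MISMATCH
  Compare pos 2 ('g') with pos 5 ('b'): MISMATCH
  Compare pos 3 ('l') with pos 4 ('e'): MISMATCH
Result: not a palindrome

0


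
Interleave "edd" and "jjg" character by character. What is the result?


Interleaving "edd" and "jjg":
  Position 0: 'e' from first, 'j' from second => "ej"
  Position 1: 'd' from first, 'j' from second => "dj"
  Position 2: 'd' from first, 'g' from second => "dg"
Result: ejdjdg

ejdjdg


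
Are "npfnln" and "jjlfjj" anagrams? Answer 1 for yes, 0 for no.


Strings: "npfnln", "jjlfjj"
Sorted first:  flnnnp
Sorted second: fjjjjl
Differ at position 1: 'l' vs 'j' => not anagrams

0


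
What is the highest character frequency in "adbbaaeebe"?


Input: adbbaaeebe
Character counts:
  'a': 3
  'b': 3
  'd': 1
  'e': 3
Maximum frequency: 3

3


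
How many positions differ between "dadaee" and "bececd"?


Comparing "dadaee" and "bececd" position by position:
  Position 0: 'd' vs 'b' => DIFFER
  Position 1: 'a' vs 'e' => DIFFER
  Position 2: 'd' vs 'c' => DIFFER
  Position 3: 'a' vs 'e' => DIFFER
  Position 4: 'e' vs 'c' => DIFFER
  Position 5: 'e' vs 'd' => DIFFER
Positions that differ: 6

6


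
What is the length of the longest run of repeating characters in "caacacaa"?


Input: "caacacaa"
Scanning for longest run:
  Position 1 ('a'): new char, reset run to 1
  Position 2 ('a'): continues run of 'a', length=2
  Position 3 ('c'): new char, reset run to 1
  Position 4 ('a'): new char, reset run to 1
  Position 5 ('c'): new char, reset run to 1
  Position 6 ('a'): new char, reset run to 1
  Position 7 ('a'): continues run of 'a', length=2
Longest run: 'a' with length 2

2


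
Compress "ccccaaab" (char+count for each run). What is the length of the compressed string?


Input: ccccaaab
Runs:
  'c' x 4 => "c4"
  'a' x 3 => "a3"
  'b' x 1 => "b1"
Compressed: "c4a3b1"
Compressed length: 6

6


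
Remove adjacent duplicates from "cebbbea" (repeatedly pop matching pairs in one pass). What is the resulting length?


Input: cebbbea
Stack-based adjacent duplicate removal:
  Read 'c': push. Stack: c
  Read 'e': push. Stack: ce
  Read 'b': push. Stack: ceb
  Read 'b': matches stack top 'b' => pop. Stack: ce
  Read 'b': push. Stack: ceb
  Read 'e': push. Stack: cebe
  Read 'a': push. Stack: cebea
Final stack: "cebea" (length 5)

5


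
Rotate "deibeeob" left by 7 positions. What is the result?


Input: "deibeeob", rotate left by 7
First 7 characters: "deibeeo"
Remaining characters: "b"
Concatenate remaining + first: "b" + "deibeeo" = "bdeibeeo"

bdeibeeo


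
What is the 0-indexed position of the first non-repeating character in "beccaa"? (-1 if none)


Input: beccaa
Character frequencies:
  'a': 2
  'b': 1
  'c': 2
  'e': 1
Scanning left to right for freq == 1:
  Position 0 ('b'): unique! => answer = 0

0


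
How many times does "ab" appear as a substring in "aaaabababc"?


Searching for "ab" in "aaaabababc"
Scanning each position:
  Position 0: "aa" => no
  Position 1: "aa" => no
  Position 2: "aa" => no
  Position 3: "ab" => MATCH
  Position 4: "ba" => no
  Position 5: "ab" => MATCH
  Position 6: "ba" => no
  Position 7: "ab" => MATCH
  Position 8: "bc" => no
Total occurrences: 3

3


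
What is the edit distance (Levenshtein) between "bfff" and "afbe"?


Computing edit distance: "bfff" -> "afbe"
DP table:
           a    f    b    e
      0    1    2    3    4
  b   1    1    2    2    3
  f   2    2    1    2    3
  f   3    3    2    2    3
  f   4    4    3    3    3
Edit distance = dp[4][4] = 3

3


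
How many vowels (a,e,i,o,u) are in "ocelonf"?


Input: ocelonf
Checking each character:
  'o' at position 0: vowel (running total: 1)
  'c' at position 1: consonant
  'e' at position 2: vowel (running total: 2)
  'l' at position 3: consonant
  'o' at position 4: vowel (running total: 3)
  'n' at position 5: consonant
  'f' at position 6: consonant
Total vowels: 3

3


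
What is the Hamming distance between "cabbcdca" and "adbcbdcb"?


Comparing "cabbcdca" and "adbcbdcb" position by position:
  Position 0: 'c' vs 'a' => differ
  Position 1: 'a' vs 'd' => differ
  Position 2: 'b' vs 'b' => same
  Position 3: 'b' vs 'c' => differ
  Position 4: 'c' vs 'b' => differ
  Position 5: 'd' vs 'd' => same
  Position 6: 'c' vs 'c' => same
  Position 7: 'a' vs 'b' => differ
Total differences (Hamming distance): 5

5


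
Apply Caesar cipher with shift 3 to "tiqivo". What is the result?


Caesar cipher: shift "tiqivo" by 3
  't' (pos 19) + 3 = pos 22 = 'w'
  'i' (pos 8) + 3 = pos 11 = 'l'
  'q' (pos 16) + 3 = pos 19 = 't'
  'i' (pos 8) + 3 = pos 11 = 'l'
  'v' (pos 21) + 3 = pos 24 = 'y'
  'o' (pos 14) + 3 = pos 17 = 'r'
Result: wltlyr

wltlyr


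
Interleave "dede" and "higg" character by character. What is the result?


Interleaving "dede" and "higg":
  Position 0: 'd' from first, 'h' from second => "dh"
  Position 1: 'e' from first, 'i' from second => "ei"
  Position 2: 'd' from first, 'g' from second => "dg"
  Position 3: 'e' from first, 'g' from second => "eg"
Result: dheidgeg

dheidgeg


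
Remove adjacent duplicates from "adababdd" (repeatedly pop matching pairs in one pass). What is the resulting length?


Input: adababdd
Stack-based adjacent duplicate removal:
  Read 'a': push. Stack: a
  Read 'd': push. Stack: ad
  Read 'a': push. Stack: ada
  Read 'b': push. Stack: adab
  Read 'a': push. Stack: adaba
  Read 'b': push. Stack: adabab
  Read 'd': push. Stack: adababd
  Read 'd': matches stack top 'd' => pop. Stack: adabab
Final stack: "adabab" (length 6)

6


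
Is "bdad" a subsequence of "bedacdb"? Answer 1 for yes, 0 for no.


Check if "bdad" is a subsequence of "bedacdb"
Greedy scan:
  Position 0 ('b'): matches sub[0] = 'b'
  Position 1 ('e'): no match needed
  Position 2 ('d'): matches sub[1] = 'd'
  Position 3 ('a'): matches sub[2] = 'a'
  Position 4 ('c'): no match needed
  Position 5 ('d'): matches sub[3] = 'd'
  Position 6 ('b'): no match needed
All 4 characters matched => is a subsequence

1


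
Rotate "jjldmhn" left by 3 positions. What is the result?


Input: "jjldmhn", rotate left by 3
First 3 characters: "jjl"
Remaining characters: "dmhn"
Concatenate remaining + first: "dmhn" + "jjl" = "dmhnjjl"

dmhnjjl


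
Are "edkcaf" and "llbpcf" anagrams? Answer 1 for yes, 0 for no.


Strings: "edkcaf", "llbpcf"
Sorted first:  acdefk
Sorted second: bcfllp
Differ at position 0: 'a' vs 'b' => not anagrams

0


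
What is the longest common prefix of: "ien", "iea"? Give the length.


Words: ien, iea
  Position 0: all 'i' => match
  Position 1: all 'e' => match
  Position 2: ('n', 'a') => mismatch, stop
LCP = "ie" (length 2)

2


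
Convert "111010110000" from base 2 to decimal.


Input: "111010110000" in base 2
Positional expansion:
  Digit '1' (value 1) x 2^11 = 2048
  Digit '1' (value 1) x 2^10 = 1024
  Digit '1' (value 1) x 2^9 = 512
  Digit '0' (value 0) x 2^8 = 0
  Digit '1' (value 1) x 2^7 = 128
  Digit '0' (value 0) x 2^6 = 0
  Digit '1' (value 1) x 2^5 = 32
  Digit '1' (value 1) x 2^4 = 16
  Digit '0' (value 0) x 2^3 = 0
  Digit '0' (value 0) x 2^2 = 0
  Digit '0' (value 0) x 2^1 = 0
  Digit '0' (value 0) x 2^0 = 0
Sum = 3760

3760


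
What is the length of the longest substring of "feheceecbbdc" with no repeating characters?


Input: "feheceecbbdc"
Sliding window (track last position of each char):
  Position 0 ('f'): window [0,0] length 1 -- new best
  Position 1 ('e'): window [0,1] length 2 -- new best
  Position 2 ('h'): window [0,2] length 3 -- new best
  Position 3 ('e'): repeat (last at 1), move window start to 2
  Position 3 ('e'): window [2,3] length 2
  Position 4 ('c'): window [2,4] length 3
  Position 5 ('e'): repeat (last at 3), move window start to 4
  Position 5 ('e'): window [4,5] length 2
  Position 6 ('e'): repeat (last at 5), move window start to 6
  Position 6 ('e'): window [6,6] length 1
  Position 7 ('c'): window [6,7] length 2
  Position 8 ('b'): window [6,8] length 3
  Position 9 ('b'): repeat (last at 8), move window start to 9
  Position 9 ('b'): window [9,9] length 1
  Position 10 ('d'): window [9,10] length 2
  Position 11 ('c'): window [9,11] length 3
Longest substring with no repeats: "feh" with length 3

3


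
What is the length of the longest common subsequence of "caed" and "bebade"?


LCS of "caed" and "bebade"
DP table:
           b    e    b    a    d    e
      0    0    0    0    0    0    0
  c   0    0    0    0    0    0    0
  a   0    0    0    0    1    1    1
  e   0    0    1    1    1    1    2
  d   0    0    1    1    1    2    2
LCS length = dp[4][6] = 2

2


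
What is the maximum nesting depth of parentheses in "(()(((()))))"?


Input: "(()(((()))))"
Tracking depth:
  Position 0 '(': depth becomes 1
  Position 1 '(': depth becomes 2
  Position 2 ')': depth becomes 1
  Position 3 '(': depth becomes 2
  Position 4 '(': depth becomes 3
  Position 5 '(': depth becomes 4
  Position 6 '(': depth becomes 5
  Position 7 ')': depth becomes 4
  Position 8 ')': depth becomes 3
  Position 9 ')': depth becomes 2
  Position 10 ')': depth becomes 1
  Position 11 ')': depth becomes 0
Maximum depth reached: 5

5


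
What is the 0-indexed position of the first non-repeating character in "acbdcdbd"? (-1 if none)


Input: acbdcdbd
Character frequencies:
  'a': 1
  'b': 2
  'c': 2
  'd': 3
Scanning left to right for freq == 1:
  Position 0 ('a'): unique! => answer = 0

0


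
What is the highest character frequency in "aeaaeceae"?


Input: aeaaeceae
Character counts:
  'a': 4
  'c': 1
  'e': 4
Maximum frequency: 4

4


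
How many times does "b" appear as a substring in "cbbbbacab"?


Searching for "b" in "cbbbbacab"
Scanning each position:
  Position 0: "c" => no
  Position 1: "b" => MATCH
  Position 2: "b" => MATCH
  Position 3: "b" => MATCH
  Position 4: "b" => MATCH
  Position 5: "a" => no
  Position 6: "c" => no
  Position 7: "a" => no
  Position 8: "b" => MATCH
Total occurrences: 5

5


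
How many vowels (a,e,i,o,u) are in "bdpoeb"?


Input: bdpoeb
Checking each character:
  'b' at position 0: consonant
  'd' at position 1: consonant
  'p' at position 2: consonant
  'o' at position 3: vowel (running total: 1)
  'e' at position 4: vowel (running total: 2)
  'b' at position 5: consonant
Total vowels: 2

2


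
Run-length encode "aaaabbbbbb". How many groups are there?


Input: aaaabbbbbb
Scanning for consecutive runs:
  Group 1: 'a' x 4 (positions 0-3)
  Group 2: 'b' x 6 (positions 4-9)
Total groups: 2

2


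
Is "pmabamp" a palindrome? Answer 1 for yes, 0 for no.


Input: pmabamp
Reversed: pmabamp
  Compare pos 0 ('p') with pos 6 ('p'): match
  Compare pos 1 ('m') with pos 5 ('m'): match
  Compare pos 2 ('a') with pos 4 ('a'): match
Result: palindrome

1


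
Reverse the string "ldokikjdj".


Input: ldokikjdj
Reading characters right to left:
  Position 8: 'j'
  Position 7: 'd'
  Position 6: 'j'
  Position 5: 'k'
  Position 4: 'i'
  Position 3: 'k'
  Position 2: 'o'
  Position 1: 'd'
  Position 0: 'l'
Reversed: jdjkikodl

jdjkikodl


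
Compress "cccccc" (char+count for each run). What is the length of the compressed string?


Input: cccccc
Runs:
  'c' x 6 => "c6"
Compressed: "c6"
Compressed length: 2

2


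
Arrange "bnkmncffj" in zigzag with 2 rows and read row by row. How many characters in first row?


Zigzag "bnkmncffj" into 2 rows:
Placing characters:
  'b' => row 0
  'n' => row 1
  'k' => row 0
  'm' => row 1
  'n' => row 0
  'c' => row 1
  'f' => row 0
  'f' => row 1
  'j' => row 0
Rows:
  Row 0: "bknfj"
  Row 1: "nmcf"
First row length: 5

5


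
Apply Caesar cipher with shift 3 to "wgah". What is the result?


Caesar cipher: shift "wgah" by 3
  'w' (pos 22) + 3 = pos 25 = 'z'
  'g' (pos 6) + 3 = pos 9 = 'j'
  'a' (pos 0) + 3 = pos 3 = 'd'
  'h' (pos 7) + 3 = pos 10 = 'k'
Result: zjdk

zjdk


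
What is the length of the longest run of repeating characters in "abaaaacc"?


Input: "abaaaacc"
Scanning for longest run:
  Position 1 ('b'): new char, reset run to 1
  Position 2 ('a'): new char, reset run to 1
  Position 3 ('a'): continues run of 'a', length=2
  Position 4 ('a'): continues run of 'a', length=3
  Position 5 ('a'): continues run of 'a', length=4
  Position 6 ('c'): new char, reset run to 1
  Position 7 ('c'): continues run of 'c', length=2
Longest run: 'a' with length 4

4


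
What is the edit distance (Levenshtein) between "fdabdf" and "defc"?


Computing edit distance: "fdabdf" -> "defc"
DP table:
           d    e    f    c
      0    1    2    3    4
  f   1    1    2    2    3
  d   2    1    2    3    3
  a   3    2    2    3    4
  b   4    3    3    3    4
  d   5    4    4    4    4
  f   6    5    5    4    5
Edit distance = dp[6][4] = 5

5


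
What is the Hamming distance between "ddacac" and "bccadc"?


Comparing "ddacac" and "bccadc" position by position:
  Position 0: 'd' vs 'b' => differ
  Position 1: 'd' vs 'c' => differ
  Position 2: 'a' vs 'c' => differ
  Position 3: 'c' vs 'a' => differ
  Position 4: 'a' vs 'd' => differ
  Position 5: 'c' vs 'c' => same
Total differences (Hamming distance): 5

5


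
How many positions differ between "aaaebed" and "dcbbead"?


Comparing "aaaebed" and "dcbbead" position by position:
  Position 0: 'a' vs 'd' => DIFFER
  Position 1: 'a' vs 'c' => DIFFER
  Position 2: 'a' vs 'b' => DIFFER
  Position 3: 'e' vs 'b' => DIFFER
  Position 4: 'b' vs 'e' => DIFFER
  Position 5: 'e' vs 'a' => DIFFER
  Position 6: 'd' vs 'd' => same
Positions that differ: 6

6


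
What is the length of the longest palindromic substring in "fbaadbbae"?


Input: "fbaadbbae"
Checking substrings for palindromes:
  [2:4] "aa" (len 2) => palindrome
  [5:7] "bb" (len 2) => palindrome
Longest palindromic substring: "aa" with length 2

2


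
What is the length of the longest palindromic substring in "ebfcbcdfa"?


Input: "ebfcbcdfa"
Checking substrings for palindromes:
  [3:6] "cbc" (len 3) => palindrome
Longest palindromic substring: "cbc" with length 3

3


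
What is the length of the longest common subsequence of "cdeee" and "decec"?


LCS of "cdeee" and "decec"
DP table:
           d    e    c    e    c
      0    0    0    0    0    0
  c   0    0    0    1    1    1
  d   0    1    1    1    1    1
  e   0    1    2    2    2    2
  e   0    1    2    2    3    3
  e   0    1    2    2    3    3
LCS length = dp[5][5] = 3

3


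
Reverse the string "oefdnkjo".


Input: oefdnkjo
Reading characters right to left:
  Position 7: 'o'
  Position 6: 'j'
  Position 5: 'k'
  Position 4: 'n'
  Position 3: 'd'
  Position 2: 'f'
  Position 1: 'e'
  Position 0: 'o'
Reversed: ojkndfeo

ojkndfeo


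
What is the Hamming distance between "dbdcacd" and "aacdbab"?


Comparing "dbdcacd" and "aacdbab" position by position:
  Position 0: 'd' vs 'a' => differ
  Position 1: 'b' vs 'a' => differ
  Position 2: 'd' vs 'c' => differ
  Position 3: 'c' vs 'd' => differ
  Position 4: 'a' vs 'b' => differ
  Position 5: 'c' vs 'a' => differ
  Position 6: 'd' vs 'b' => differ
Total differences (Hamming distance): 7

7


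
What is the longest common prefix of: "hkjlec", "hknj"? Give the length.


Words: hkjlec, hknj
  Position 0: all 'h' => match
  Position 1: all 'k' => match
  Position 2: ('j', 'n') => mismatch, stop
LCP = "hk" (length 2)

2


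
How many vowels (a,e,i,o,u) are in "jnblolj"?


Input: jnblolj
Checking each character:
  'j' at position 0: consonant
  'n' at position 1: consonant
  'b' at position 2: consonant
  'l' at position 3: consonant
  'o' at position 4: vowel (running total: 1)
  'l' at position 5: consonant
  'j' at position 6: consonant
Total vowels: 1

1


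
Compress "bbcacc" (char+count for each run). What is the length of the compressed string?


Input: bbcacc
Runs:
  'b' x 2 => "b2"
  'c' x 1 => "c1"
  'a' x 1 => "a1"
  'c' x 2 => "c2"
Compressed: "b2c1a1c2"
Compressed length: 8

8


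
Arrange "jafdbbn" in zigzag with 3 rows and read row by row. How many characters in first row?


Zigzag "jafdbbn" into 3 rows:
Placing characters:
  'j' => row 0
  'a' => row 1
  'f' => row 2
  'd' => row 1
  'b' => row 0
  'b' => row 1
  'n' => row 2
Rows:
  Row 0: "jb"
  Row 1: "adb"
  Row 2: "fn"
First row length: 2

2


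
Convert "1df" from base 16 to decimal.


Input: "1df" in base 16
Positional expansion:
  Digit '1' (value 1) x 16^2 = 256
  Digit 'd' (value 13) x 16^1 = 208
  Digit 'f' (value 15) x 16^0 = 15
Sum = 479

479


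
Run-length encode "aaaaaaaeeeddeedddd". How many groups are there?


Input: aaaaaaaeeeddeedddd
Scanning for consecutive runs:
  Group 1: 'a' x 7 (positions 0-6)
  Group 2: 'e' x 3 (positions 7-9)
  Group 3: 'd' x 2 (positions 10-11)
  Group 4: 'e' x 2 (positions 12-13)
  Group 5: 'd' x 4 (positions 14-17)
Total groups: 5

5


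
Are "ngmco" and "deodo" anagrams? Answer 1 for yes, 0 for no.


Strings: "ngmco", "deodo"
Sorted first:  cgmno
Sorted second: ddeoo
Differ at position 0: 'c' vs 'd' => not anagrams

0


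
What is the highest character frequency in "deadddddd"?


Input: deadddddd
Character counts:
  'a': 1
  'd': 7
  'e': 1
Maximum frequency: 7

7


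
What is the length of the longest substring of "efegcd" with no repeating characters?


Input: "efegcd"
Sliding window (track last position of each char):
  Position 0 ('e'): window [0,0] length 1 -- new best
  Position 1 ('f'): window [0,1] length 2 -- new best
  Position 2 ('e'): repeat (last at 0), move window start to 1
  Position 2 ('e'): window [1,2] length 2
  Position 3 ('g'): window [1,3] length 3 -- new best
  Position 4 ('c'): window [1,4] length 4 -- new best
  Position 5 ('d'): window [1,5] length 5 -- new best
Longest substring with no repeats: "fegcd" with length 5

5


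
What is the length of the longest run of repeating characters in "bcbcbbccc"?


Input: "bcbcbbccc"
Scanning for longest run:
  Position 1 ('c'): new char, reset run to 1
  Position 2 ('b'): new char, reset run to 1
  Position 3 ('c'): new char, reset run to 1
  Position 4 ('b'): new char, reset run to 1
  Position 5 ('b'): continues run of 'b', length=2
  Position 6 ('c'): new char, reset run to 1
  Position 7 ('c'): continues run of 'c', length=2
  Position 8 ('c'): continues run of 'c', length=3
Longest run: 'c' with length 3

3


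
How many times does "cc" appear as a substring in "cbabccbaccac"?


Searching for "cc" in "cbabccbaccac"
Scanning each position:
  Position 0: "cb" => no
  Position 1: "ba" => no
  Position 2: "ab" => no
  Position 3: "bc" => no
  Position 4: "cc" => MATCH
  Position 5: "cb" => no
  Position 6: "ba" => no
  Position 7: "ac" => no
  Position 8: "cc" => MATCH
  Position 9: "ca" => no
  Position 10: "ac" => no
Total occurrences: 2

2


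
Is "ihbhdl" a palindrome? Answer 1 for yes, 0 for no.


Input: ihbhdl
Reversed: ldhbhi
  Compare pos 0 ('i') with pos 5 ('l'): MISMATCH
  Compare pos 1 ('h') with pos 4 ('d'): MISMATCH
  Compare pos 2 ('b') with pos 3 ('h'): MISMATCH
Result: not a palindrome

0


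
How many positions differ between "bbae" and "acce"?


Comparing "bbae" and "acce" position by position:
  Position 0: 'b' vs 'a' => DIFFER
  Position 1: 'b' vs 'c' => DIFFER
  Position 2: 'a' vs 'c' => DIFFER
  Position 3: 'e' vs 'e' => same
Positions that differ: 3

3


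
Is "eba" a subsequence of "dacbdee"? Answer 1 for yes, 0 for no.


Check if "eba" is a subsequence of "dacbdee"
Greedy scan:
  Position 0 ('d'): no match needed
  Position 1 ('a'): no match needed
  Position 2 ('c'): no match needed
  Position 3 ('b'): no match needed
  Position 4 ('d'): no match needed
  Position 5 ('e'): matches sub[0] = 'e'
  Position 6 ('e'): no match needed
Only matched 1/3 characters => not a subsequence

0


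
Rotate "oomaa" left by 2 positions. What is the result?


Input: "oomaa", rotate left by 2
First 2 characters: "oo"
Remaining characters: "maa"
Concatenate remaining + first: "maa" + "oo" = "maaoo"

maaoo


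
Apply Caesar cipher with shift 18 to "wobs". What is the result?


Caesar cipher: shift "wobs" by 18
  'w' (pos 22) + 18 = pos 14 = 'o'
  'o' (pos 14) + 18 = pos 6 = 'g'
  'b' (pos 1) + 18 = pos 19 = 't'
  's' (pos 18) + 18 = pos 10 = 'k'
Result: ogtk

ogtk


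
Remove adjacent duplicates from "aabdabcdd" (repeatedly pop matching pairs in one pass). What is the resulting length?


Input: aabdabcdd
Stack-based adjacent duplicate removal:
  Read 'a': push. Stack: a
  Read 'a': matches stack top 'a' => pop. Stack: (empty)
  Read 'b': push. Stack: b
  Read 'd': push. Stack: bd
  Read 'a': push. Stack: bda
  Read 'b': push. Stack: bdab
  Read 'c': push. Stack: bdabc
  Read 'd': push. Stack: bdabcd
  Read 'd': matches stack top 'd' => pop. Stack: bdabc
Final stack: "bdabc" (length 5)

5


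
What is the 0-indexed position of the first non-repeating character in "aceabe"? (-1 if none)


Input: aceabe
Character frequencies:
  'a': 2
  'b': 1
  'c': 1
  'e': 2
Scanning left to right for freq == 1:
  Position 0 ('a'): freq=2, skip
  Position 1 ('c'): unique! => answer = 1

1


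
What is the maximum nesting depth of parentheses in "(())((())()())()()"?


Input: "(())((())()())()()"
Tracking depth:
  Position 0 '(': depth becomes 1
  Position 1 '(': depth becomes 2
  Position 2 ')': depth becomes 1
  Position 3 ')': depth becomes 0
  Position 4 '(': depth becomes 1
  Position 5 '(': depth becomes 2
  Position 6 '(': depth becomes 3
  Position 7 ')': depth becomes 2
  Position 8 ')': depth becomes 1
  Position 9 '(': depth becomes 2
  Position 10 ')': depth becomes 1
  Position 11 '(': depth becomes 2
  Position 12 ')': depth becomes 1
  Position 13 ')': depth becomes 0
  Position 14 '(': depth becomes 1
  Position 15 ')': depth becomes 0
  Position 16 '(': depth becomes 1
  Position 17 ')': depth becomes 0
Maximum depth reached: 3

3


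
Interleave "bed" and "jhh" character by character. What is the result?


Interleaving "bed" and "jhh":
  Position 0: 'b' from first, 'j' from second => "bj"
  Position 1: 'e' from first, 'h' from second => "eh"
  Position 2: 'd' from first, 'h' from second => "dh"
Result: bjehdh

bjehdh


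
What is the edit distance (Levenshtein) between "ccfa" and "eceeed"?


Computing edit distance: "ccfa" -> "eceeed"
DP table:
           e    c    e    e    e    d
      0    1    2    3    4    5    6
  c   1    1    1    2    3    4    5
  c   2    2    1    2    3    4    5
  f   3    3    2    2    3    4    5
  a   4    4    3    3    3    4    5
Edit distance = dp[4][6] = 5

5


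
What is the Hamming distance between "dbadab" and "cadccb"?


Comparing "dbadab" and "cadccb" position by position:
  Position 0: 'd' vs 'c' => differ
  Position 1: 'b' vs 'a' => differ
  Position 2: 'a' vs 'd' => differ
  Position 3: 'd' vs 'c' => differ
  Position 4: 'a' vs 'c' => differ
  Position 5: 'b' vs 'b' => same
Total differences (Hamming distance): 5

5


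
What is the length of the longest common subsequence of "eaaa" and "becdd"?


LCS of "eaaa" and "becdd"
DP table:
           b    e    c    d    d
      0    0    0    0    0    0
  e   0    0    1    1    1    1
  a   0    0    1    1    1    1
  a   0    0    1    1    1    1
  a   0    0    1    1    1    1
LCS length = dp[4][5] = 1

1


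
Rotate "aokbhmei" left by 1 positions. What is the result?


Input: "aokbhmei", rotate left by 1
First 1 characters: "a"
Remaining characters: "okbhmei"
Concatenate remaining + first: "okbhmei" + "a" = "okbhmeia"

okbhmeia


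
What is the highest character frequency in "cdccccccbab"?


Input: cdccccccbab
Character counts:
  'a': 1
  'b': 2
  'c': 7
  'd': 1
Maximum frequency: 7

7


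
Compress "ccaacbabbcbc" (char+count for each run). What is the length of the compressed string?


Input: ccaacbabbcbc
Runs:
  'c' x 2 => "c2"
  'a' x 2 => "a2"
  'c' x 1 => "c1"
  'b' x 1 => "b1"
  'a' x 1 => "a1"
  'b' x 2 => "b2"
  'c' x 1 => "c1"
  'b' x 1 => "b1"
  'c' x 1 => "c1"
Compressed: "c2a2c1b1a1b2c1b1c1"
Compressed length: 18

18


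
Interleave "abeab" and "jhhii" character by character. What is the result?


Interleaving "abeab" and "jhhii":
  Position 0: 'a' from first, 'j' from second => "aj"
  Position 1: 'b' from first, 'h' from second => "bh"
  Position 2: 'e' from first, 'h' from second => "eh"
  Position 3: 'a' from first, 'i' from second => "ai"
  Position 4: 'b' from first, 'i' from second => "bi"
Result: ajbhehaibi

ajbhehaibi


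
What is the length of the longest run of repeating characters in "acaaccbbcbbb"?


Input: "acaaccbbcbbb"
Scanning for longest run:
  Position 1 ('c'): new char, reset run to 1
  Position 2 ('a'): new char, reset run to 1
  Position 3 ('a'): continues run of 'a', length=2
  Position 4 ('c'): new char, reset run to 1
  Position 5 ('c'): continues run of 'c', length=2
  Position 6 ('b'): new char, reset run to 1
  Position 7 ('b'): continues run of 'b', length=2
  Position 8 ('c'): new char, reset run to 1
  Position 9 ('b'): new char, reset run to 1
  Position 10 ('b'): continues run of 'b', length=2
  Position 11 ('b'): continues run of 'b', length=3
Longest run: 'b' with length 3

3
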